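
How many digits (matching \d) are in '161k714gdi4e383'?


\d matches any digit 0-9.
Scanning '161k714gdi4e383':
  pos 0: '1' -> DIGIT
  pos 1: '6' -> DIGIT
  pos 2: '1' -> DIGIT
  pos 4: '7' -> DIGIT
  pos 5: '1' -> DIGIT
  pos 6: '4' -> DIGIT
  pos 10: '4' -> DIGIT
  pos 12: '3' -> DIGIT
  pos 13: '8' -> DIGIT
  pos 14: '3' -> DIGIT
Digits found: ['1', '6', '1', '7', '1', '4', '4', '3', '8', '3']
Total: 10

10


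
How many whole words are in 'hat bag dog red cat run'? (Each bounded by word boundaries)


Word boundaries (\b) mark the start/end of each word.
Text: 'hat bag dog red cat run'
Splitting by whitespace:
  Word 1: 'hat'
  Word 2: 'bag'
  Word 3: 'dog'
  Word 4: 'red'
  Word 5: 'cat'
  Word 6: 'run'
Total whole words: 6

6


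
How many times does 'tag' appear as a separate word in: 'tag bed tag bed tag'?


Scanning each word for exact match 'tag':
  Word 1: 'tag' -> MATCH
  Word 2: 'bed' -> no
  Word 3: 'tag' -> MATCH
  Word 4: 'bed' -> no
  Word 5: 'tag' -> MATCH
Total matches: 3

3


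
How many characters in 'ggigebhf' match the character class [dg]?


Character class [dg] matches any of: {d, g}
Scanning string 'ggigebhf' character by character:
  pos 0: 'g' -> MATCH
  pos 1: 'g' -> MATCH
  pos 2: 'i' -> no
  pos 3: 'g' -> MATCH
  pos 4: 'e' -> no
  pos 5: 'b' -> no
  pos 6: 'h' -> no
  pos 7: 'f' -> no
Total matches: 3

3


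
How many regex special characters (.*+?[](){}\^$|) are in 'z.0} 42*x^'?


Regex special characters are: . * + ? [ ] ( ) { } \ ^ $ |
Scanning 'z.0} 42*x^':
  pos 1: '.' -> SPECIAL
  pos 3: '}' -> SPECIAL
  pos 7: '*' -> SPECIAL
  pos 9: '^' -> SPECIAL
Special chars found: ['.', '}', '*', '^']
Total: 4

4


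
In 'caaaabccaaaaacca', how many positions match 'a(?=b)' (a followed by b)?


Lookahead 'a(?=b)' matches 'a' only when followed by 'b'.
String: 'caaaabccaaaaacca'
Checking each position where char is 'a':
  pos 1: 'a' -> no (next='a')
  pos 2: 'a' -> no (next='a')
  pos 3: 'a' -> no (next='a')
  pos 4: 'a' -> MATCH (next='b')
  pos 8: 'a' -> no (next='a')
  pos 9: 'a' -> no (next='a')
  pos 10: 'a' -> no (next='a')
  pos 11: 'a' -> no (next='a')
  pos 12: 'a' -> no (next='c')
Matching positions: [4]
Count: 1

1


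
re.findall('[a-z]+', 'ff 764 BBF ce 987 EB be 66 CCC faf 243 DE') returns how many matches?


Pattern '[a-z]+' finds one or more lowercase letters.
Text: 'ff 764 BBF ce 987 EB be 66 CCC faf 243 DE'
Scanning for matches:
  Match 1: 'ff'
  Match 2: 'ce'
  Match 3: 'be'
  Match 4: 'faf'
Total matches: 4

4


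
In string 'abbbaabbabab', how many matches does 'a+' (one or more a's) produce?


Pattern 'a+' matches one or more consecutive a's.
String: 'abbbaabbabab'
Scanning for runs of a:
  Match 1: 'a' (length 1)
  Match 2: 'aa' (length 2)
  Match 3: 'a' (length 1)
  Match 4: 'a' (length 1)
Total matches: 4

4


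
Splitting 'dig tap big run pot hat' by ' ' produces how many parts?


Splitting by ' ' breaks the string at each occurrence of the separator.
Text: 'dig tap big run pot hat'
Parts after split:
  Part 1: 'dig'
  Part 2: 'tap'
  Part 3: 'big'
  Part 4: 'run'
  Part 5: 'pot'
  Part 6: 'hat'
Total parts: 6

6


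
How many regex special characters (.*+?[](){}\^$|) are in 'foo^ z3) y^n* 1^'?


Regex special characters are: . * + ? [ ] ( ) { } \ ^ $ |
Scanning 'foo^ z3) y^n* 1^':
  pos 3: '^' -> SPECIAL
  pos 7: ')' -> SPECIAL
  pos 10: '^' -> SPECIAL
  pos 12: '*' -> SPECIAL
  pos 15: '^' -> SPECIAL
Special chars found: ['^', ')', '^', '*', '^']
Total: 5

5


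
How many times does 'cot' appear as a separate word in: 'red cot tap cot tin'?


Scanning each word for exact match 'cot':
  Word 1: 'red' -> no
  Word 2: 'cot' -> MATCH
  Word 3: 'tap' -> no
  Word 4: 'cot' -> MATCH
  Word 5: 'tin' -> no
Total matches: 2

2


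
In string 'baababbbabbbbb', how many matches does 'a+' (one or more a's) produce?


Pattern 'a+' matches one or more consecutive a's.
String: 'baababbbabbbbb'
Scanning for runs of a:
  Match 1: 'aa' (length 2)
  Match 2: 'a' (length 1)
  Match 3: 'a' (length 1)
Total matches: 3

3


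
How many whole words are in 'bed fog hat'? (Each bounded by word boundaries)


Word boundaries (\b) mark the start/end of each word.
Text: 'bed fog hat'
Splitting by whitespace:
  Word 1: 'bed'
  Word 2: 'fog'
  Word 3: 'hat'
Total whole words: 3

3


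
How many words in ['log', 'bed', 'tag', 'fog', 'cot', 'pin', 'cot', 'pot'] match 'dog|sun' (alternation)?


Alternation 'dog|sun' matches either 'dog' or 'sun'.
Checking each word:
  'log' -> no
  'bed' -> no
  'tag' -> no
  'fog' -> no
  'cot' -> no
  'pin' -> no
  'cot' -> no
  'pot' -> no
Matches: []
Count: 0

0


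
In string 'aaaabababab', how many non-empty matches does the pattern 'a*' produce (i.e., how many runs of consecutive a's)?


Pattern 'a*' matches zero or more a's. We want non-empty runs of consecutive a's.
String: 'aaaabababab'
Walking through the string to find runs of a's:
  Run 1: positions 0-3 -> 'aaaa'
  Run 2: positions 5-5 -> 'a'
  Run 3: positions 7-7 -> 'a'
  Run 4: positions 9-9 -> 'a'
Non-empty runs found: ['aaaa', 'a', 'a', 'a']
Count: 4

4


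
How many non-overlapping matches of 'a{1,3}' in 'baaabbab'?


Pattern 'a{1,3}' matches between 1 and 3 consecutive a's (greedy).
String: 'baaabbab'
Finding runs of a's and applying greedy matching:
  Run at pos 1: 'aaa' (length 3)
  Run at pos 6: 'a' (length 1)
Matches: ['aaa', 'a']
Count: 2

2


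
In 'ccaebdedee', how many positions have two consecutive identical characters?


Looking for consecutive identical characters in 'ccaebdedee':
  pos 0-1: 'c' vs 'c' -> MATCH ('cc')
  pos 1-2: 'c' vs 'a' -> different
  pos 2-3: 'a' vs 'e' -> different
  pos 3-4: 'e' vs 'b' -> different
  pos 4-5: 'b' vs 'd' -> different
  pos 5-6: 'd' vs 'e' -> different
  pos 6-7: 'e' vs 'd' -> different
  pos 7-8: 'd' vs 'e' -> different
  pos 8-9: 'e' vs 'e' -> MATCH ('ee')
Consecutive identical pairs: ['cc', 'ee']
Count: 2

2


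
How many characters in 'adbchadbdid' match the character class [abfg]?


Character class [abfg] matches any of: {a, b, f, g}
Scanning string 'adbchadbdid' character by character:
  pos 0: 'a' -> MATCH
  pos 1: 'd' -> no
  pos 2: 'b' -> MATCH
  pos 3: 'c' -> no
  pos 4: 'h' -> no
  pos 5: 'a' -> MATCH
  pos 6: 'd' -> no
  pos 7: 'b' -> MATCH
  pos 8: 'd' -> no
  pos 9: 'i' -> no
  pos 10: 'd' -> no
Total matches: 4

4


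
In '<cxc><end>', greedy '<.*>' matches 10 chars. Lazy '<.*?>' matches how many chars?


Greedy '<.*>' tries to match as MUCH as possible.
Lazy '<.*?>' tries to match as LITTLE as possible.

String: '<cxc><end>'
Greedy '<.*>' starts at first '<' and extends to the LAST '>': '<cxc><end>' (10 chars)
Lazy '<.*?>' starts at first '<' and stops at the FIRST '>': '<cxc>' (5 chars)

5


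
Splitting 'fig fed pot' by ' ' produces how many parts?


Splitting by ' ' breaks the string at each occurrence of the separator.
Text: 'fig fed pot'
Parts after split:
  Part 1: 'fig'
  Part 2: 'fed'
  Part 3: 'pot'
Total parts: 3

3


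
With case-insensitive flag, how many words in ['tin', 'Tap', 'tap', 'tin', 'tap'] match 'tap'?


Case-insensitive matching: compare each word's lowercase form to 'tap'.
  'tin' -> lower='tin' -> no
  'Tap' -> lower='tap' -> MATCH
  'tap' -> lower='tap' -> MATCH
  'tin' -> lower='tin' -> no
  'tap' -> lower='tap' -> MATCH
Matches: ['Tap', 'tap', 'tap']
Count: 3

3


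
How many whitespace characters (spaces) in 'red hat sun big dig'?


\s matches whitespace characters (spaces, tabs, etc.).
Text: 'red hat sun big dig'
This text has 5 words separated by spaces.
Number of spaces = number of words - 1 = 5 - 1 = 4

4


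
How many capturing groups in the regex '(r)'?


To count capturing groups, count each '(' that starts a group.
Pattern: '(r)'
Walking through the pattern:
  Position 0: '(' -> group #1
Total capturing groups: 1

1


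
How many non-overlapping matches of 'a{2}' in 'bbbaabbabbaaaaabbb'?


Pattern 'a{2}' matches exactly 2 consecutive a's (greedy, non-overlapping).
String: 'bbbaabbabbaaaaabbb'
Scanning for runs of a's:
  Run at pos 3: 'aa' (length 2) -> 1 match(es)
  Run at pos 7: 'a' (length 1) -> 0 match(es)
  Run at pos 10: 'aaaaa' (length 5) -> 2 match(es)
Matches found: ['aa', 'aa', 'aa']
Total: 3

3


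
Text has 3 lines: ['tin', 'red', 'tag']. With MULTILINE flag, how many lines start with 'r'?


With MULTILINE flag, ^ matches the start of each line.
Lines: ['tin', 'red', 'tag']
Checking which lines start with 'r':
  Line 1: 'tin' -> no
  Line 2: 'red' -> MATCH
  Line 3: 'tag' -> no
Matching lines: ['red']
Count: 1

1


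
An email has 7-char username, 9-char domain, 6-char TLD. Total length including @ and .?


An email address has format: username@domain.tld
Username length: 7
'@' character: 1
Domain length: 9
'.' character: 1
TLD length: 6
Total = 7 + 1 + 9 + 1 + 6 = 24

24


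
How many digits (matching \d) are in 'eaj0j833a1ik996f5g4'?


\d matches any digit 0-9.
Scanning 'eaj0j833a1ik996f5g4':
  pos 3: '0' -> DIGIT
  pos 5: '8' -> DIGIT
  pos 6: '3' -> DIGIT
  pos 7: '3' -> DIGIT
  pos 9: '1' -> DIGIT
  pos 12: '9' -> DIGIT
  pos 13: '9' -> DIGIT
  pos 14: '6' -> DIGIT
  pos 16: '5' -> DIGIT
  pos 18: '4' -> DIGIT
Digits found: ['0', '8', '3', '3', '1', '9', '9', '6', '5', '4']
Total: 10

10


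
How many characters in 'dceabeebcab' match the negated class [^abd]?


Negated class [^abd] matches any char NOT in {a, b, d}
Scanning 'dceabeebcab':
  pos 0: 'd' -> no (excluded)
  pos 1: 'c' -> MATCH
  pos 2: 'e' -> MATCH
  pos 3: 'a' -> no (excluded)
  pos 4: 'b' -> no (excluded)
  pos 5: 'e' -> MATCH
  pos 6: 'e' -> MATCH
  pos 7: 'b' -> no (excluded)
  pos 8: 'c' -> MATCH
  pos 9: 'a' -> no (excluded)
  pos 10: 'b' -> no (excluded)
Total matches: 5

5


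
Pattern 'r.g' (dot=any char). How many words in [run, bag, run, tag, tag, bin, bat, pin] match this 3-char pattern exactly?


Pattern 'r.g' means: starts with 'r', any single char, ends with 'g'.
Checking each word (must be exactly 3 chars):
  'run' (len=3): no
  'bag' (len=3): no
  'run' (len=3): no
  'tag' (len=3): no
  'tag' (len=3): no
  'bin' (len=3): no
  'bat' (len=3): no
  'pin' (len=3): no
Matching words: []
Total: 0

0


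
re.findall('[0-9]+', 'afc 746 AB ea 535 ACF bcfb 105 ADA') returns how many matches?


Pattern '[0-9]+' finds one or more digits.
Text: 'afc 746 AB ea 535 ACF bcfb 105 ADA'
Scanning for matches:
  Match 1: '746'
  Match 2: '535'
  Match 3: '105'
Total matches: 3

3


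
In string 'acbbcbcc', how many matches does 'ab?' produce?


Pattern 'ab?' matches 'a' optionally followed by 'b'.
String: 'acbbcbcc'
Scanning left to right for 'a' then checking next char:
  Match 1: 'a' (a not followed by b)
Total matches: 1

1


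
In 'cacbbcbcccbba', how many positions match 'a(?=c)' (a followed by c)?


Lookahead 'a(?=c)' matches 'a' only when followed by 'c'.
String: 'cacbbcbcccbba'
Checking each position where char is 'a':
  pos 1: 'a' -> MATCH (next='c')
Matching positions: [1]
Count: 1

1


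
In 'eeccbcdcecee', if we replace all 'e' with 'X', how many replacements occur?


re.sub('e', 'X', text) replaces every occurrence of 'e' with 'X'.
Text: 'eeccbcdcecee'
Scanning for 'e':
  pos 0: 'e' -> replacement #1
  pos 1: 'e' -> replacement #2
  pos 8: 'e' -> replacement #3
  pos 10: 'e' -> replacement #4
  pos 11: 'e' -> replacement #5
Total replacements: 5

5


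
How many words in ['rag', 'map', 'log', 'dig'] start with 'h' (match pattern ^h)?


Pattern ^h anchors to start of word. Check which words begin with 'h':
  'rag' -> no
  'map' -> no
  'log' -> no
  'dig' -> no
Matching words: []
Count: 0

0


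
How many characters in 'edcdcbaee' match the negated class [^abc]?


Negated class [^abc] matches any char NOT in {a, b, c}
Scanning 'edcdcbaee':
  pos 0: 'e' -> MATCH
  pos 1: 'd' -> MATCH
  pos 2: 'c' -> no (excluded)
  pos 3: 'd' -> MATCH
  pos 4: 'c' -> no (excluded)
  pos 5: 'b' -> no (excluded)
  pos 6: 'a' -> no (excluded)
  pos 7: 'e' -> MATCH
  pos 8: 'e' -> MATCH
Total matches: 5

5


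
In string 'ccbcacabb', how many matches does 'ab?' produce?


Pattern 'ab?' matches 'a' optionally followed by 'b'.
String: 'ccbcacabb'
Scanning left to right for 'a' then checking next char:
  Match 1: 'a' (a not followed by b)
  Match 2: 'ab' (a followed by b)
Total matches: 2

2


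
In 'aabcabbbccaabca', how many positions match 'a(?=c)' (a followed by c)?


Lookahead 'a(?=c)' matches 'a' only when followed by 'c'.
String: 'aabcabbbccaabca'
Checking each position where char is 'a':
  pos 0: 'a' -> no (next='a')
  pos 1: 'a' -> no (next='b')
  pos 4: 'a' -> no (next='b')
  pos 10: 'a' -> no (next='a')
  pos 11: 'a' -> no (next='b')
Matching positions: []
Count: 0

0


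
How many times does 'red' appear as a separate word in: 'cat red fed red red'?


Scanning each word for exact match 'red':
  Word 1: 'cat' -> no
  Word 2: 'red' -> MATCH
  Word 3: 'fed' -> no
  Word 4: 'red' -> MATCH
  Word 5: 'red' -> MATCH
Total matches: 3

3


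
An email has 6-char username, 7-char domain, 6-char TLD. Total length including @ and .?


An email address has format: username@domain.tld
Username length: 6
'@' character: 1
Domain length: 7
'.' character: 1
TLD length: 6
Total = 6 + 1 + 7 + 1 + 6 = 21

21


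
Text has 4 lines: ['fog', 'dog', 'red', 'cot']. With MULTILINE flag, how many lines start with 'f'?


With MULTILINE flag, ^ matches the start of each line.
Lines: ['fog', 'dog', 'red', 'cot']
Checking which lines start with 'f':
  Line 1: 'fog' -> MATCH
  Line 2: 'dog' -> no
  Line 3: 'red' -> no
  Line 4: 'cot' -> no
Matching lines: ['fog']
Count: 1

1


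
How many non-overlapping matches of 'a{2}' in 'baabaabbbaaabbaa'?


Pattern 'a{2}' matches exactly 2 consecutive a's (greedy, non-overlapping).
String: 'baabaabbbaaabbaa'
Scanning for runs of a's:
  Run at pos 1: 'aa' (length 2) -> 1 match(es)
  Run at pos 4: 'aa' (length 2) -> 1 match(es)
  Run at pos 9: 'aaa' (length 3) -> 1 match(es)
  Run at pos 14: 'aa' (length 2) -> 1 match(es)
Matches found: ['aa', 'aa', 'aa', 'aa']
Total: 4

4


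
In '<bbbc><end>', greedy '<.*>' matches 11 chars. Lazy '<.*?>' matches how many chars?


Greedy '<.*>' tries to match as MUCH as possible.
Lazy '<.*?>' tries to match as LITTLE as possible.

String: '<bbbc><end>'
Greedy '<.*>' starts at first '<' and extends to the LAST '>': '<bbbc><end>' (11 chars)
Lazy '<.*?>' starts at first '<' and stops at the FIRST '>': '<bbbc>' (6 chars)

6


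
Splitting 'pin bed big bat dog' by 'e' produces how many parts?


Splitting by 'e' breaks the string at each occurrence of the separator.
Text: 'pin bed big bat dog'
Parts after split:
  Part 1: 'pin b'
  Part 2: 'd big bat dog'
Total parts: 2

2


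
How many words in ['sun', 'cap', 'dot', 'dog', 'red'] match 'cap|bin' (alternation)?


Alternation 'cap|bin' matches either 'cap' or 'bin'.
Checking each word:
  'sun' -> no
  'cap' -> MATCH
  'dot' -> no
  'dog' -> no
  'red' -> no
Matches: ['cap']
Count: 1

1


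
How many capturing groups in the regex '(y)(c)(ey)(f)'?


To count capturing groups, count each '(' that starts a group.
Pattern: '(y)(c)(ey)(f)'
Walking through the pattern:
  Position 0: '(' -> group #1
  Position 3: '(' -> group #2
  Position 6: '(' -> group #3
  Position 10: '(' -> group #4
Total capturing groups: 4

4


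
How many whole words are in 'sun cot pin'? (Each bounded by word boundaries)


Word boundaries (\b) mark the start/end of each word.
Text: 'sun cot pin'
Splitting by whitespace:
  Word 1: 'sun'
  Word 2: 'cot'
  Word 3: 'pin'
Total whole words: 3

3


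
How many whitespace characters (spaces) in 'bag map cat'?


\s matches whitespace characters (spaces, tabs, etc.).
Text: 'bag map cat'
This text has 3 words separated by spaces.
Number of spaces = number of words - 1 = 3 - 1 = 2

2


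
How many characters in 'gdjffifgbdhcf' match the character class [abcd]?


Character class [abcd] matches any of: {a, b, c, d}
Scanning string 'gdjffifgbdhcf' character by character:
  pos 0: 'g' -> no
  pos 1: 'd' -> MATCH
  pos 2: 'j' -> no
  pos 3: 'f' -> no
  pos 4: 'f' -> no
  pos 5: 'i' -> no
  pos 6: 'f' -> no
  pos 7: 'g' -> no
  pos 8: 'b' -> MATCH
  pos 9: 'd' -> MATCH
  pos 10: 'h' -> no
  pos 11: 'c' -> MATCH
  pos 12: 'f' -> no
Total matches: 4

4


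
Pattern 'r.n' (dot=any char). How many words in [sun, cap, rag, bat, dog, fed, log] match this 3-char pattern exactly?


Pattern 'r.n' means: starts with 'r', any single char, ends with 'n'.
Checking each word (must be exactly 3 chars):
  'sun' (len=3): no
  'cap' (len=3): no
  'rag' (len=3): no
  'bat' (len=3): no
  'dog' (len=3): no
  'fed' (len=3): no
  'log' (len=3): no
Matching words: []
Total: 0

0


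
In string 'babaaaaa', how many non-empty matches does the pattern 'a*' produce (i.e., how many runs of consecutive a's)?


Pattern 'a*' matches zero or more a's. We want non-empty runs of consecutive a's.
String: 'babaaaaa'
Walking through the string to find runs of a's:
  Run 1: positions 1-1 -> 'a'
  Run 2: positions 3-7 -> 'aaaaa'
Non-empty runs found: ['a', 'aaaaa']
Count: 2

2


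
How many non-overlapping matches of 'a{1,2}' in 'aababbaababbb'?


Pattern 'a{1,2}' matches between 1 and 2 consecutive a's (greedy).
String: 'aababbaababbb'
Finding runs of a's and applying greedy matching:
  Run at pos 0: 'aa' (length 2)
  Run at pos 3: 'a' (length 1)
  Run at pos 6: 'aa' (length 2)
  Run at pos 9: 'a' (length 1)
Matches: ['aa', 'a', 'aa', 'a']
Count: 4

4


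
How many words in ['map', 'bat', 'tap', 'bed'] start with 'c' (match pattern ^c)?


Pattern ^c anchors to start of word. Check which words begin with 'c':
  'map' -> no
  'bat' -> no
  'tap' -> no
  'bed' -> no
Matching words: []
Count: 0

0


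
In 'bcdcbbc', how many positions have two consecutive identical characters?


Looking for consecutive identical characters in 'bcdcbbc':
  pos 0-1: 'b' vs 'c' -> different
  pos 1-2: 'c' vs 'd' -> different
  pos 2-3: 'd' vs 'c' -> different
  pos 3-4: 'c' vs 'b' -> different
  pos 4-5: 'b' vs 'b' -> MATCH ('bb')
  pos 5-6: 'b' vs 'c' -> different
Consecutive identical pairs: ['bb']
Count: 1

1


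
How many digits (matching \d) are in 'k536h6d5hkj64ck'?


\d matches any digit 0-9.
Scanning 'k536h6d5hkj64ck':
  pos 1: '5' -> DIGIT
  pos 2: '3' -> DIGIT
  pos 3: '6' -> DIGIT
  pos 5: '6' -> DIGIT
  pos 7: '5' -> DIGIT
  pos 11: '6' -> DIGIT
  pos 12: '4' -> DIGIT
Digits found: ['5', '3', '6', '6', '5', '6', '4']
Total: 7

7


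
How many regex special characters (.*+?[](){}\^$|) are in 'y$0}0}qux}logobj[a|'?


Regex special characters are: . * + ? [ ] ( ) { } \ ^ $ |
Scanning 'y$0}0}qux}logobj[a|':
  pos 1: '$' -> SPECIAL
  pos 3: '}' -> SPECIAL
  pos 5: '}' -> SPECIAL
  pos 9: '}' -> SPECIAL
  pos 16: '[' -> SPECIAL
  pos 18: '|' -> SPECIAL
Special chars found: ['$', '}', '}', '}', '[', '|']
Total: 6

6


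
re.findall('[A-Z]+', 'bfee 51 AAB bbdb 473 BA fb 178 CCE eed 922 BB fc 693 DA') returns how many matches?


Pattern '[A-Z]+' finds one or more uppercase letters.
Text: 'bfee 51 AAB bbdb 473 BA fb 178 CCE eed 922 BB fc 693 DA'
Scanning for matches:
  Match 1: 'AAB'
  Match 2: 'BA'
  Match 3: 'CCE'
  Match 4: 'BB'
  Match 5: 'DA'
Total matches: 5

5


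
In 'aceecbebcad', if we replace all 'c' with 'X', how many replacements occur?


re.sub('c', 'X', text) replaces every occurrence of 'c' with 'X'.
Text: 'aceecbebcad'
Scanning for 'c':
  pos 1: 'c' -> replacement #1
  pos 4: 'c' -> replacement #2
  pos 8: 'c' -> replacement #3
Total replacements: 3

3


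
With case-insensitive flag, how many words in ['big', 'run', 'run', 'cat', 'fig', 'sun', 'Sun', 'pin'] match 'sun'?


Case-insensitive matching: compare each word's lowercase form to 'sun'.
  'big' -> lower='big' -> no
  'run' -> lower='run' -> no
  'run' -> lower='run' -> no
  'cat' -> lower='cat' -> no
  'fig' -> lower='fig' -> no
  'sun' -> lower='sun' -> MATCH
  'Sun' -> lower='sun' -> MATCH
  'pin' -> lower='pin' -> no
Matches: ['sun', 'Sun']
Count: 2

2


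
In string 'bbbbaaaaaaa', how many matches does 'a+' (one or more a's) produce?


Pattern 'a+' matches one or more consecutive a's.
String: 'bbbbaaaaaaa'
Scanning for runs of a:
  Match 1: 'aaaaaaa' (length 7)
Total matches: 1

1


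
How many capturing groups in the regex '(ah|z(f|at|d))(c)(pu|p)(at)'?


To count capturing groups, count each '(' that starts a group.
Pattern: '(ah|z(f|at|d))(c)(pu|p)(at)'
Walking through the pattern:
  Position 0: '(' -> group #1
  Position 5: '(' -> group #2
  Position 14: '(' -> group #3
  Position 17: '(' -> group #4
  Position 23: '(' -> group #5
Total capturing groups: 5

5


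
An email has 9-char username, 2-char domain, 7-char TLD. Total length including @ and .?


An email address has format: username@domain.tld
Username length: 9
'@' character: 1
Domain length: 2
'.' character: 1
TLD length: 7
Total = 9 + 1 + 2 + 1 + 7 = 20

20


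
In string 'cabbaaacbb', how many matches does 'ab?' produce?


Pattern 'ab?' matches 'a' optionally followed by 'b'.
String: 'cabbaaacbb'
Scanning left to right for 'a' then checking next char:
  Match 1: 'ab' (a followed by b)
  Match 2: 'a' (a not followed by b)
  Match 3: 'a' (a not followed by b)
  Match 4: 'a' (a not followed by b)
Total matches: 4

4


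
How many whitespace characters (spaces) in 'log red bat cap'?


\s matches whitespace characters (spaces, tabs, etc.).
Text: 'log red bat cap'
This text has 4 words separated by spaces.
Number of spaces = number of words - 1 = 4 - 1 = 3

3


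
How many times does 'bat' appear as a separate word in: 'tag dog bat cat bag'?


Scanning each word for exact match 'bat':
  Word 1: 'tag' -> no
  Word 2: 'dog' -> no
  Word 3: 'bat' -> MATCH
  Word 4: 'cat' -> no
  Word 5: 'bag' -> no
Total matches: 1

1


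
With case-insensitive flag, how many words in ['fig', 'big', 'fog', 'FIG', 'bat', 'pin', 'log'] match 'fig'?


Case-insensitive matching: compare each word's lowercase form to 'fig'.
  'fig' -> lower='fig' -> MATCH
  'big' -> lower='big' -> no
  'fog' -> lower='fog' -> no
  'FIG' -> lower='fig' -> MATCH
  'bat' -> lower='bat' -> no
  'pin' -> lower='pin' -> no
  'log' -> lower='log' -> no
Matches: ['fig', 'FIG']
Count: 2

2


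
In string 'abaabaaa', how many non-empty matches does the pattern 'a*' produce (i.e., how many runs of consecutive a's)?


Pattern 'a*' matches zero or more a's. We want non-empty runs of consecutive a's.
String: 'abaabaaa'
Walking through the string to find runs of a's:
  Run 1: positions 0-0 -> 'a'
  Run 2: positions 2-3 -> 'aa'
  Run 3: positions 5-7 -> 'aaa'
Non-empty runs found: ['a', 'aa', 'aaa']
Count: 3

3


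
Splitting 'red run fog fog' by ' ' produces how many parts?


Splitting by ' ' breaks the string at each occurrence of the separator.
Text: 'red run fog fog'
Parts after split:
  Part 1: 'red'
  Part 2: 'run'
  Part 3: 'fog'
  Part 4: 'fog'
Total parts: 4

4


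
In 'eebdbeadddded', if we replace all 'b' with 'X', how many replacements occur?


re.sub('b', 'X', text) replaces every occurrence of 'b' with 'X'.
Text: 'eebdbeadddded'
Scanning for 'b':
  pos 2: 'b' -> replacement #1
  pos 4: 'b' -> replacement #2
Total replacements: 2

2


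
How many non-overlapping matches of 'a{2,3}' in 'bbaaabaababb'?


Pattern 'a{2,3}' matches between 2 and 3 consecutive a's (greedy).
String: 'bbaaabaababb'
Finding runs of a's and applying greedy matching:
  Run at pos 2: 'aaa' (length 3)
  Run at pos 6: 'aa' (length 2)
  Run at pos 9: 'a' (length 1)
Matches: ['aaa', 'aa']
Count: 2

2


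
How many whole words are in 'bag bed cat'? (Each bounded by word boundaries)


Word boundaries (\b) mark the start/end of each word.
Text: 'bag bed cat'
Splitting by whitespace:
  Word 1: 'bag'
  Word 2: 'bed'
  Word 3: 'cat'
Total whole words: 3

3


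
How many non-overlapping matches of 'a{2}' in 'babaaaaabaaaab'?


Pattern 'a{2}' matches exactly 2 consecutive a's (greedy, non-overlapping).
String: 'babaaaaabaaaab'
Scanning for runs of a's:
  Run at pos 1: 'a' (length 1) -> 0 match(es)
  Run at pos 3: 'aaaaa' (length 5) -> 2 match(es)
  Run at pos 9: 'aaaa' (length 4) -> 2 match(es)
Matches found: ['aa', 'aa', 'aa', 'aa']
Total: 4

4


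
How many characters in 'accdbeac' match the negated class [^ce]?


Negated class [^ce] matches any char NOT in {c, e}
Scanning 'accdbeac':
  pos 0: 'a' -> MATCH
  pos 1: 'c' -> no (excluded)
  pos 2: 'c' -> no (excluded)
  pos 3: 'd' -> MATCH
  pos 4: 'b' -> MATCH
  pos 5: 'e' -> no (excluded)
  pos 6: 'a' -> MATCH
  pos 7: 'c' -> no (excluded)
Total matches: 4

4


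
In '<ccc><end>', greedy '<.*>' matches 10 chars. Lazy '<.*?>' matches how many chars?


Greedy '<.*>' tries to match as MUCH as possible.
Lazy '<.*?>' tries to match as LITTLE as possible.

String: '<ccc><end>'
Greedy '<.*>' starts at first '<' and extends to the LAST '>': '<ccc><end>' (10 chars)
Lazy '<.*?>' starts at first '<' and stops at the FIRST '>': '<ccc>' (5 chars)

5


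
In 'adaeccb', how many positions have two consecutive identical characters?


Looking for consecutive identical characters in 'adaeccb':
  pos 0-1: 'a' vs 'd' -> different
  pos 1-2: 'd' vs 'a' -> different
  pos 2-3: 'a' vs 'e' -> different
  pos 3-4: 'e' vs 'c' -> different
  pos 4-5: 'c' vs 'c' -> MATCH ('cc')
  pos 5-6: 'c' vs 'b' -> different
Consecutive identical pairs: ['cc']
Count: 1

1


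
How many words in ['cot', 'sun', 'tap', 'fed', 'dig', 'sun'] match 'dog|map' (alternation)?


Alternation 'dog|map' matches either 'dog' or 'map'.
Checking each word:
  'cot' -> no
  'sun' -> no
  'tap' -> no
  'fed' -> no
  'dig' -> no
  'sun' -> no
Matches: []
Count: 0

0


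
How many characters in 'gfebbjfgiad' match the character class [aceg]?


Character class [aceg] matches any of: {a, c, e, g}
Scanning string 'gfebbjfgiad' character by character:
  pos 0: 'g' -> MATCH
  pos 1: 'f' -> no
  pos 2: 'e' -> MATCH
  pos 3: 'b' -> no
  pos 4: 'b' -> no
  pos 5: 'j' -> no
  pos 6: 'f' -> no
  pos 7: 'g' -> MATCH
  pos 8: 'i' -> no
  pos 9: 'a' -> MATCH
  pos 10: 'd' -> no
Total matches: 4

4


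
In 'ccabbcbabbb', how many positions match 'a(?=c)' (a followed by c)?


Lookahead 'a(?=c)' matches 'a' only when followed by 'c'.
String: 'ccabbcbabbb'
Checking each position where char is 'a':
  pos 2: 'a' -> no (next='b')
  pos 7: 'a' -> no (next='b')
Matching positions: []
Count: 0

0


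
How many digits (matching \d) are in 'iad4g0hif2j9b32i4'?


\d matches any digit 0-9.
Scanning 'iad4g0hif2j9b32i4':
  pos 3: '4' -> DIGIT
  pos 5: '0' -> DIGIT
  pos 9: '2' -> DIGIT
  pos 11: '9' -> DIGIT
  pos 13: '3' -> DIGIT
  pos 14: '2' -> DIGIT
  pos 16: '4' -> DIGIT
Digits found: ['4', '0', '2', '9', '3', '2', '4']
Total: 7

7


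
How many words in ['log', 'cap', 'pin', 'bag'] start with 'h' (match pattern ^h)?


Pattern ^h anchors to start of word. Check which words begin with 'h':
  'log' -> no
  'cap' -> no
  'pin' -> no
  'bag' -> no
Matching words: []
Count: 0

0


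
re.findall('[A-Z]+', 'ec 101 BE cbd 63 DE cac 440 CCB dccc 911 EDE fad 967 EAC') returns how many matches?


Pattern '[A-Z]+' finds one or more uppercase letters.
Text: 'ec 101 BE cbd 63 DE cac 440 CCB dccc 911 EDE fad 967 EAC'
Scanning for matches:
  Match 1: 'BE'
  Match 2: 'DE'
  Match 3: 'CCB'
  Match 4: 'EDE'
  Match 5: 'EAC'
Total matches: 5

5


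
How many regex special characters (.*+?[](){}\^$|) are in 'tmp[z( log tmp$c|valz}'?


Regex special characters are: . * + ? [ ] ( ) { } \ ^ $ |
Scanning 'tmp[z( log tmp$c|valz}':
  pos 3: '[' -> SPECIAL
  pos 5: '(' -> SPECIAL
  pos 14: '$' -> SPECIAL
  pos 16: '|' -> SPECIAL
  pos 21: '}' -> SPECIAL
Special chars found: ['[', '(', '$', '|', '}']
Total: 5

5


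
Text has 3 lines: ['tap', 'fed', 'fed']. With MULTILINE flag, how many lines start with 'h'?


With MULTILINE flag, ^ matches the start of each line.
Lines: ['tap', 'fed', 'fed']
Checking which lines start with 'h':
  Line 1: 'tap' -> no
  Line 2: 'fed' -> no
  Line 3: 'fed' -> no
Matching lines: []
Count: 0

0


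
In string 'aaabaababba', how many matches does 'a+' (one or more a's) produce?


Pattern 'a+' matches one or more consecutive a's.
String: 'aaabaababba'
Scanning for runs of a:
  Match 1: 'aaa' (length 3)
  Match 2: 'aa' (length 2)
  Match 3: 'a' (length 1)
  Match 4: 'a' (length 1)
Total matches: 4

4


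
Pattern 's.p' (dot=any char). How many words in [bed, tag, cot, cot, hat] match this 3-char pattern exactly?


Pattern 's.p' means: starts with 's', any single char, ends with 'p'.
Checking each word (must be exactly 3 chars):
  'bed' (len=3): no
  'tag' (len=3): no
  'cot' (len=3): no
  'cot' (len=3): no
  'hat' (len=3): no
Matching words: []
Total: 0

0


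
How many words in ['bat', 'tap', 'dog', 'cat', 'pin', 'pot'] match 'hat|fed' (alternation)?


Alternation 'hat|fed' matches either 'hat' or 'fed'.
Checking each word:
  'bat' -> no
  'tap' -> no
  'dog' -> no
  'cat' -> no
  'pin' -> no
  'pot' -> no
Matches: []
Count: 0

0


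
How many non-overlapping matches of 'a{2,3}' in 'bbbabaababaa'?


Pattern 'a{2,3}' matches between 2 and 3 consecutive a's (greedy).
String: 'bbbabaababaa'
Finding runs of a's and applying greedy matching:
  Run at pos 3: 'a' (length 1)
  Run at pos 5: 'aa' (length 2)
  Run at pos 8: 'a' (length 1)
  Run at pos 10: 'aa' (length 2)
Matches: ['aa', 'aa']
Count: 2

2


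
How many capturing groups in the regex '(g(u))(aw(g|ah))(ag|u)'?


To count capturing groups, count each '(' that starts a group.
Pattern: '(g(u))(aw(g|ah))(ag|u)'
Walking through the pattern:
  Position 0: '(' -> group #1
  Position 2: '(' -> group #2
  Position 6: '(' -> group #3
  Position 9: '(' -> group #4
  Position 16: '(' -> group #5
Total capturing groups: 5

5


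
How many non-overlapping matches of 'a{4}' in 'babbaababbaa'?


Pattern 'a{4}' matches exactly 4 consecutive a's (greedy, non-overlapping).
String: 'babbaababbaa'
Scanning for runs of a's:
  Run at pos 1: 'a' (length 1) -> 0 match(es)
  Run at pos 4: 'aa' (length 2) -> 0 match(es)
  Run at pos 7: 'a' (length 1) -> 0 match(es)
  Run at pos 10: 'aa' (length 2) -> 0 match(es)
Matches found: []
Total: 0

0


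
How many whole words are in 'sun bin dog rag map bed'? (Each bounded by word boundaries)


Word boundaries (\b) mark the start/end of each word.
Text: 'sun bin dog rag map bed'
Splitting by whitespace:
  Word 1: 'sun'
  Word 2: 'bin'
  Word 3: 'dog'
  Word 4: 'rag'
  Word 5: 'map'
  Word 6: 'bed'
Total whole words: 6

6


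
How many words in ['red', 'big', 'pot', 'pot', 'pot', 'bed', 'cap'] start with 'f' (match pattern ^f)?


Pattern ^f anchors to start of word. Check which words begin with 'f':
  'red' -> no
  'big' -> no
  'pot' -> no
  'pot' -> no
  'pot' -> no
  'bed' -> no
  'cap' -> no
Matching words: []
Count: 0

0


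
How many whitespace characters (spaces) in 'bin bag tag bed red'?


\s matches whitespace characters (spaces, tabs, etc.).
Text: 'bin bag tag bed red'
This text has 5 words separated by spaces.
Number of spaces = number of words - 1 = 5 - 1 = 4

4


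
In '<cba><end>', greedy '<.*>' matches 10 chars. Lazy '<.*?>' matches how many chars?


Greedy '<.*>' tries to match as MUCH as possible.
Lazy '<.*?>' tries to match as LITTLE as possible.

String: '<cba><end>'
Greedy '<.*>' starts at first '<' and extends to the LAST '>': '<cba><end>' (10 chars)
Lazy '<.*?>' starts at first '<' and stops at the FIRST '>': '<cba>' (5 chars)

5


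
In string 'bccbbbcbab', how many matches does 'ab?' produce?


Pattern 'ab?' matches 'a' optionally followed by 'b'.
String: 'bccbbbcbab'
Scanning left to right for 'a' then checking next char:
  Match 1: 'ab' (a followed by b)
Total matches: 1

1


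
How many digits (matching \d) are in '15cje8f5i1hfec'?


\d matches any digit 0-9.
Scanning '15cje8f5i1hfec':
  pos 0: '1' -> DIGIT
  pos 1: '5' -> DIGIT
  pos 5: '8' -> DIGIT
  pos 7: '5' -> DIGIT
  pos 9: '1' -> DIGIT
Digits found: ['1', '5', '8', '5', '1']
Total: 5

5


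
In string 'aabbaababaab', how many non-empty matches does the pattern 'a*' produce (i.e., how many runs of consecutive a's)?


Pattern 'a*' matches zero or more a's. We want non-empty runs of consecutive a's.
String: 'aabbaababaab'
Walking through the string to find runs of a's:
  Run 1: positions 0-1 -> 'aa'
  Run 2: positions 4-5 -> 'aa'
  Run 3: positions 7-7 -> 'a'
  Run 4: positions 9-10 -> 'aa'
Non-empty runs found: ['aa', 'aa', 'a', 'aa']
Count: 4

4


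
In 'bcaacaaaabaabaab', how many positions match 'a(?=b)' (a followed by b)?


Lookahead 'a(?=b)' matches 'a' only when followed by 'b'.
String: 'bcaacaaaabaabaab'
Checking each position where char is 'a':
  pos 2: 'a' -> no (next='a')
  pos 3: 'a' -> no (next='c')
  pos 5: 'a' -> no (next='a')
  pos 6: 'a' -> no (next='a')
  pos 7: 'a' -> no (next='a')
  pos 8: 'a' -> MATCH (next='b')
  pos 10: 'a' -> no (next='a')
  pos 11: 'a' -> MATCH (next='b')
  pos 13: 'a' -> no (next='a')
  pos 14: 'a' -> MATCH (next='b')
Matching positions: [8, 11, 14]
Count: 3

3


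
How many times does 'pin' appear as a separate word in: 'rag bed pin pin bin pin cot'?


Scanning each word for exact match 'pin':
  Word 1: 'rag' -> no
  Word 2: 'bed' -> no
  Word 3: 'pin' -> MATCH
  Word 4: 'pin' -> MATCH
  Word 5: 'bin' -> no
  Word 6: 'pin' -> MATCH
  Word 7: 'cot' -> no
Total matches: 3

3


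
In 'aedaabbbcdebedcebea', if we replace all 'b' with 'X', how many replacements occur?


re.sub('b', 'X', text) replaces every occurrence of 'b' with 'X'.
Text: 'aedaabbbcdebedcebea'
Scanning for 'b':
  pos 5: 'b' -> replacement #1
  pos 6: 'b' -> replacement #2
  pos 7: 'b' -> replacement #3
  pos 11: 'b' -> replacement #4
  pos 16: 'b' -> replacement #5
Total replacements: 5

5


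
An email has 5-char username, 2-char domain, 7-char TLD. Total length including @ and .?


An email address has format: username@domain.tld
Username length: 5
'@' character: 1
Domain length: 2
'.' character: 1
TLD length: 7
Total = 5 + 1 + 2 + 1 + 7 = 16

16


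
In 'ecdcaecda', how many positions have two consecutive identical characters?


Looking for consecutive identical characters in 'ecdcaecda':
  pos 0-1: 'e' vs 'c' -> different
  pos 1-2: 'c' vs 'd' -> different
  pos 2-3: 'd' vs 'c' -> different
  pos 3-4: 'c' vs 'a' -> different
  pos 4-5: 'a' vs 'e' -> different
  pos 5-6: 'e' vs 'c' -> different
  pos 6-7: 'c' vs 'd' -> different
  pos 7-8: 'd' vs 'a' -> different
Consecutive identical pairs: []
Count: 0

0


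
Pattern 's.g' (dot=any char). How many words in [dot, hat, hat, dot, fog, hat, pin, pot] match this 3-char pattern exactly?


Pattern 's.g' means: starts with 's', any single char, ends with 'g'.
Checking each word (must be exactly 3 chars):
  'dot' (len=3): no
  'hat' (len=3): no
  'hat' (len=3): no
  'dot' (len=3): no
  'fog' (len=3): no
  'hat' (len=3): no
  'pin' (len=3): no
  'pot' (len=3): no
Matching words: []
Total: 0

0


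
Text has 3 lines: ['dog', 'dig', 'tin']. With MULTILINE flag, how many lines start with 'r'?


With MULTILINE flag, ^ matches the start of each line.
Lines: ['dog', 'dig', 'tin']
Checking which lines start with 'r':
  Line 1: 'dog' -> no
  Line 2: 'dig' -> no
  Line 3: 'tin' -> no
Matching lines: []
Count: 0

0


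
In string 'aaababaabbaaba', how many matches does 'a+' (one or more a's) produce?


Pattern 'a+' matches one or more consecutive a's.
String: 'aaababaabbaaba'
Scanning for runs of a:
  Match 1: 'aaa' (length 3)
  Match 2: 'a' (length 1)
  Match 3: 'aa' (length 2)
  Match 4: 'aa' (length 2)
  Match 5: 'a' (length 1)
Total matches: 5

5


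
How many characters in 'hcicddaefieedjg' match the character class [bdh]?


Character class [bdh] matches any of: {b, d, h}
Scanning string 'hcicddaefieedjg' character by character:
  pos 0: 'h' -> MATCH
  pos 1: 'c' -> no
  pos 2: 'i' -> no
  pos 3: 'c' -> no
  pos 4: 'd' -> MATCH
  pos 5: 'd' -> MATCH
  pos 6: 'a' -> no
  pos 7: 'e' -> no
  pos 8: 'f' -> no
  pos 9: 'i' -> no
  pos 10: 'e' -> no
  pos 11: 'e' -> no
  pos 12: 'd' -> MATCH
  pos 13: 'j' -> no
  pos 14: 'g' -> no
Total matches: 4

4


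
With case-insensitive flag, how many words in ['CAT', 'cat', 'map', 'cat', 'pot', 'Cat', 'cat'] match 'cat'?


Case-insensitive matching: compare each word's lowercase form to 'cat'.
  'CAT' -> lower='cat' -> MATCH
  'cat' -> lower='cat' -> MATCH
  'map' -> lower='map' -> no
  'cat' -> lower='cat' -> MATCH
  'pot' -> lower='pot' -> no
  'Cat' -> lower='cat' -> MATCH
  'cat' -> lower='cat' -> MATCH
Matches: ['CAT', 'cat', 'cat', 'Cat', 'cat']
Count: 5

5


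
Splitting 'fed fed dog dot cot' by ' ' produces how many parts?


Splitting by ' ' breaks the string at each occurrence of the separator.
Text: 'fed fed dog dot cot'
Parts after split:
  Part 1: 'fed'
  Part 2: 'fed'
  Part 3: 'dog'
  Part 4: 'dot'
  Part 5: 'cot'
Total parts: 5

5


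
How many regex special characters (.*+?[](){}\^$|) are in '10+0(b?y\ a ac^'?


Regex special characters are: . * + ? [ ] ( ) { } \ ^ $ |
Scanning '10+0(b?y\ a ac^':
  pos 2: '+' -> SPECIAL
  pos 4: '(' -> SPECIAL
  pos 6: '?' -> SPECIAL
  pos 8: '\' -> SPECIAL
  pos 14: '^' -> SPECIAL
Special chars found: ['+', '(', '?', '\\', '^']
Total: 5

5


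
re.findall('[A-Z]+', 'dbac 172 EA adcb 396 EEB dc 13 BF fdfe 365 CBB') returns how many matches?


Pattern '[A-Z]+' finds one or more uppercase letters.
Text: 'dbac 172 EA adcb 396 EEB dc 13 BF fdfe 365 CBB'
Scanning for matches:
  Match 1: 'EA'
  Match 2: 'EEB'
  Match 3: 'BF'
  Match 4: 'CBB'
Total matches: 4

4


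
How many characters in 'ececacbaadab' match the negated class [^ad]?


Negated class [^ad] matches any char NOT in {a, d}
Scanning 'ececacbaadab':
  pos 0: 'e' -> MATCH
  pos 1: 'c' -> MATCH
  pos 2: 'e' -> MATCH
  pos 3: 'c' -> MATCH
  pos 4: 'a' -> no (excluded)
  pos 5: 'c' -> MATCH
  pos 6: 'b' -> MATCH
  pos 7: 'a' -> no (excluded)
  pos 8: 'a' -> no (excluded)
  pos 9: 'd' -> no (excluded)
  pos 10: 'a' -> no (excluded)
  pos 11: 'b' -> MATCH
Total matches: 7

7


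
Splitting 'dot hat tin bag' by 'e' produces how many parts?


Splitting by 'e' breaks the string at each occurrence of the separator.
Text: 'dot hat tin bag'
Parts after split:
  Part 1: 'dot hat tin bag'
Total parts: 1

1


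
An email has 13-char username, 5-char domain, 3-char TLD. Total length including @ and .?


An email address has format: username@domain.tld
Username length: 13
'@' character: 1
Domain length: 5
'.' character: 1
TLD length: 3
Total = 13 + 1 + 5 + 1 + 3 = 23

23


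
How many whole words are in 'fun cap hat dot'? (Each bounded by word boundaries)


Word boundaries (\b) mark the start/end of each word.
Text: 'fun cap hat dot'
Splitting by whitespace:
  Word 1: 'fun'
  Word 2: 'cap'
  Word 3: 'hat'
  Word 4: 'dot'
Total whole words: 4

4


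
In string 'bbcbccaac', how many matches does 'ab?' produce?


Pattern 'ab?' matches 'a' optionally followed by 'b'.
String: 'bbcbccaac'
Scanning left to right for 'a' then checking next char:
  Match 1: 'a' (a not followed by b)
  Match 2: 'a' (a not followed by b)
Total matches: 2

2


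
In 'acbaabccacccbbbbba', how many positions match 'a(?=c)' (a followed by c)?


Lookahead 'a(?=c)' matches 'a' only when followed by 'c'.
String: 'acbaabccacccbbbbba'
Checking each position where char is 'a':
  pos 0: 'a' -> MATCH (next='c')
  pos 3: 'a' -> no (next='a')
  pos 4: 'a' -> no (next='b')
  pos 8: 'a' -> MATCH (next='c')
Matching positions: [0, 8]
Count: 2

2


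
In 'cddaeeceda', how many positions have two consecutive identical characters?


Looking for consecutive identical characters in 'cddaeeceda':
  pos 0-1: 'c' vs 'd' -> different
  pos 1-2: 'd' vs 'd' -> MATCH ('dd')
  pos 2-3: 'd' vs 'a' -> different
  pos 3-4: 'a' vs 'e' -> different
  pos 4-5: 'e' vs 'e' -> MATCH ('ee')
  pos 5-6: 'e' vs 'c' -> different
  pos 6-7: 'c' vs 'e' -> different
  pos 7-8: 'e' vs 'd' -> different
  pos 8-9: 'd' vs 'a' -> different
Consecutive identical pairs: ['dd', 'ee']
Count: 2

2
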